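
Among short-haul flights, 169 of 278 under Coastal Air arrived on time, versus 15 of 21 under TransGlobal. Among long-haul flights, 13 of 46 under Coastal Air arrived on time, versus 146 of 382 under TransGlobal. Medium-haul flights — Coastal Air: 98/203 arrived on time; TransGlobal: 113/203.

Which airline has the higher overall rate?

Short-haul: Coastal Air 169/278 = 60.8%, TransGlobal 15/21 = 71.4% → TransGlobal
Long-haul: Coastal Air 13/46 = 28.3%, TransGlobal 146/382 = 38.2% → TransGlobal
Medium-haul: Coastal Air 98/203 = 48.3%, TransGlobal 113/203 = 55.7% → TransGlobal
Overall: Coastal Air 280/527 = 53.1%, TransGlobal 274/606 = 45.2% → Coastal Air
(TransGlobal wins every route group but Coastal Air wins overall — TransGlobal's flights skew toward the low-rate long-haul group.)

Coastal Air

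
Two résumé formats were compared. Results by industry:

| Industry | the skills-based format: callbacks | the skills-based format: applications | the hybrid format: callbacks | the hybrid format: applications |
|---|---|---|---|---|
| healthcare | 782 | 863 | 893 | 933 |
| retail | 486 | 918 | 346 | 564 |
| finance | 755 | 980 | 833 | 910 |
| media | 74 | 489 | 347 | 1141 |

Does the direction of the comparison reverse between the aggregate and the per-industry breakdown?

No

Healthcare: the skills-based format 782/863 = 90.6%, the hybrid format 893/933 = 95.7% → the hybrid format
Retail: the skills-based format 486/918 = 52.9%, the hybrid format 346/564 = 61.3% → the hybrid format
Finance: the skills-based format 755/980 = 77.0%, the hybrid format 833/910 = 91.5% → the hybrid format
Media: the skills-based format 74/489 = 15.1%, the hybrid format 347/1141 = 30.4% → the hybrid format
Overall: the skills-based format 2097/3250 = 64.5%, the hybrid format 2419/3548 = 68.2% → the hybrid format
The hybrid format wins overall and in every industry group — no reversal.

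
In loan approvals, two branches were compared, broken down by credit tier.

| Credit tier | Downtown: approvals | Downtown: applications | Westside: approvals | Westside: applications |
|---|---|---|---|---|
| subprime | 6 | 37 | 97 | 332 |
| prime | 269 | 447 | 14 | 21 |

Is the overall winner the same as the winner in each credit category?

No

Subprime: Downtown 6/37 = 16.2%, Westside 97/332 = 29.2% → Westside
Prime: Downtown 269/447 = 60.2%, Westside 14/21 = 66.7% → Westside
Overall: Downtown 275/484 = 56.8%, Westside 111/353 = 31.4% → Downtown
Westside wins each credit group but Downtown wins overall — the comparison reverses. Westside's applications skew toward subprime, which has a lower base rate.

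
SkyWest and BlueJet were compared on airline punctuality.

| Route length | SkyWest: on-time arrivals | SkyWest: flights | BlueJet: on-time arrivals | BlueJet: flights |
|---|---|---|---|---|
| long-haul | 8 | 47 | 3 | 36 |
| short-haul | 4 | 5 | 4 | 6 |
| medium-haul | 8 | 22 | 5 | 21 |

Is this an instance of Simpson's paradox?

No

Long-haul: SkyWest 8/47 = 17.0%, BlueJet 3/36 = 8.3% → SkyWest
Short-haul: SkyWest 4/5 = 80.0%, BlueJet 4/6 = 66.7% → SkyWest
Medium-haul: SkyWest 8/22 = 36.4%, BlueJet 5/21 = 23.8% → SkyWest
Overall: SkyWest 20/74 = 27.0%, BlueJet 12/63 = 19.0% → SkyWest
SkyWest wins overall and in every route group — no reversal.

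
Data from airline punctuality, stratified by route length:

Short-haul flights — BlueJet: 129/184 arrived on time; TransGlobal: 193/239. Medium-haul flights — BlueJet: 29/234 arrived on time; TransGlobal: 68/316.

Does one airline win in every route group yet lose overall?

Short-haul: BlueJet 129/184 = 70.1%, TransGlobal 193/239 = 80.8% → TransGlobal
Medium-haul: BlueJet 29/234 = 12.4%, TransGlobal 68/316 = 21.5% → TransGlobal
Overall: BlueJet 158/418 = 37.8%, TransGlobal 261/555 = 47.0% → TransGlobal
TransGlobal wins overall and in every route group — no reversal.

No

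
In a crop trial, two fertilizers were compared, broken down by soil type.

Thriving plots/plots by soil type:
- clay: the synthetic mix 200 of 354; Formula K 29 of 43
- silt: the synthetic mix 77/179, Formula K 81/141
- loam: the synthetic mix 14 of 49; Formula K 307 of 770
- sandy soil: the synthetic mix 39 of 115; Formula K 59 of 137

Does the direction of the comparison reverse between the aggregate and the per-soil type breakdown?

Yes

Clay: the synthetic mix 200/354 = 56.5%, Formula K 29/43 = 67.4% → Formula K
Silt: the synthetic mix 77/179 = 43.0%, Formula K 81/141 = 57.4% → Formula K
Loam: the synthetic mix 14/49 = 28.6%, Formula K 307/770 = 39.9% → Formula K
Sandy soil: the synthetic mix 39/115 = 33.9%, Formula K 59/137 = 43.1% → Formula K
Overall: the synthetic mix 330/697 = 47.3%, Formula K 476/1091 = 43.6% → the synthetic mix
Formula K wins each soil group but the synthetic mix wins overall — the comparison reverses. Formula K's plots skew toward loam, which has a lower base rate.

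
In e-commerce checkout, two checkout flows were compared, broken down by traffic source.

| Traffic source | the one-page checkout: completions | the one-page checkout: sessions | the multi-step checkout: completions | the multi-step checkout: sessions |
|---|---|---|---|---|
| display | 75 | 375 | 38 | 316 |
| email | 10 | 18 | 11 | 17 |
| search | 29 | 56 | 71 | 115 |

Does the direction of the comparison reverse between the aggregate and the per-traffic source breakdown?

Display: the one-page checkout 75/375 = 20.0%, the multi-step checkout 38/316 = 12.0% → the one-page checkout
Email: the one-page checkout 10/18 = 55.6%, the multi-step checkout 11/17 = 64.7% → the multi-step checkout
Search: the one-page checkout 29/56 = 51.8%, the multi-step checkout 71/115 = 61.7% → the multi-step checkout
Overall: the one-page checkout 114/449 = 25.4%, the multi-step checkout 120/448 = 26.8% → the multi-step checkout
Neither sweeps: the one-page checkout wins 1 of 3 groups, the multi-step checkout wins 2. The multi-step checkout wins overall but not every group — no Simpson reversal.

No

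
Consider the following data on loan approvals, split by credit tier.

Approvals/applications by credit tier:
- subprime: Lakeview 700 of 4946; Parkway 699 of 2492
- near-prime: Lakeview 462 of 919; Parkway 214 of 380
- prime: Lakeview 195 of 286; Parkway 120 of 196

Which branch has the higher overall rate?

Subprime: Lakeview 700/4946 = 14.2%, Parkway 699/2492 = 28.0% → Parkway
Near-prime: Lakeview 462/919 = 50.3%, Parkway 214/380 = 56.3% → Parkway
Prime: Lakeview 195/286 = 68.2%, Parkway 120/196 = 61.2% → Lakeview
Overall: Lakeview 1357/6151 = 22.1%, Parkway 1033/3068 = 33.7% → Parkway
(Neither sweeps every credit group, but Parkway has the higher pooled rate.)

Parkway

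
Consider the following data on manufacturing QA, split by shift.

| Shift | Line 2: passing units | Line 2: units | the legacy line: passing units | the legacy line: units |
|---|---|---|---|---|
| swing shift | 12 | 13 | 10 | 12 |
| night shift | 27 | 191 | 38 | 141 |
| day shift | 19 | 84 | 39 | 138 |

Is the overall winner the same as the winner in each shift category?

No

Swing shift: Line 2 12/13 = 92.3%, the legacy line 10/12 = 83.3% → Line 2
Night shift: Line 2 27/191 = 14.1%, the legacy line 38/141 = 27.0% → the legacy line
Day shift: Line 2 19/84 = 22.6%, the legacy line 39/138 = 28.3% → the legacy line
Overall: Line 2 58/288 = 20.1%, the legacy line 87/291 = 29.9% → the legacy line
Neither sweeps: Line 2 wins 1 of 3 groups, the legacy line wins 2. The legacy line wins overall but not every group — no Simpson reversal.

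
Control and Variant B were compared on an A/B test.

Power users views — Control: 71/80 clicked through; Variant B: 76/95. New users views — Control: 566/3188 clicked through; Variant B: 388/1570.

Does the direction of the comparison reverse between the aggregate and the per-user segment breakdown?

Power users: Control 71/80 = 88.8%, Variant B 76/95 = 80.0% → Control
New users: Control 566/3188 = 17.8%, Variant B 388/1570 = 24.7% → Variant B
Overall: Control 637/3268 = 19.5%, Variant B 464/1665 = 27.9% → Variant B
Neither sweeps: Control wins 1 of 2 groups, Variant B wins 1. Variant B wins overall but not every group — no Simpson reversal.

No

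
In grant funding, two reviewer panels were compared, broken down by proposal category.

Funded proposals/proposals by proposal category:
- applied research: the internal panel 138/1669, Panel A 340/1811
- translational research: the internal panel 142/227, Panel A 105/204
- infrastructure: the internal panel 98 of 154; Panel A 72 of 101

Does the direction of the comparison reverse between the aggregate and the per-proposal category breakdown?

Applied research: the internal panel 138/1669 = 8.3%, Panel A 340/1811 = 18.8% → Panel A
Translational research: the internal panel 142/227 = 62.6%, Panel A 105/204 = 51.5% → the internal panel
Infrastructure: the internal panel 98/154 = 63.6%, Panel A 72/101 = 71.3% → Panel A
Overall: the internal panel 378/2050 = 18.4%, Panel A 517/2116 = 24.4% → Panel A
Neither sweeps: the internal panel wins 1 of 3 groups, Panel A wins 2. Panel A wins overall but not every group — no Simpson reversal.

No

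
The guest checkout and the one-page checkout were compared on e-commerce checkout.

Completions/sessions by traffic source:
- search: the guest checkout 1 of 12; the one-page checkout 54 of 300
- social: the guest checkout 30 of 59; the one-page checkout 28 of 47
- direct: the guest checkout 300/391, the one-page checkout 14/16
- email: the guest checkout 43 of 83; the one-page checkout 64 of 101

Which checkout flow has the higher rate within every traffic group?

Search: the guest checkout 1/12 = 8.3%, the one-page checkout 54/300 = 18.0% → the one-page checkout
Social: the guest checkout 30/59 = 50.8%, the one-page checkout 28/47 = 59.6% → the one-page checkout
Direct: the guest checkout 300/391 = 76.7%, the one-page checkout 14/16 = 87.5% → the one-page checkout
Email: the guest checkout 43/83 = 51.8%, the one-page checkout 64/101 = 63.4% → the one-page checkout
The one-page checkout has the higher rate in all 4 groups.

the one-page checkout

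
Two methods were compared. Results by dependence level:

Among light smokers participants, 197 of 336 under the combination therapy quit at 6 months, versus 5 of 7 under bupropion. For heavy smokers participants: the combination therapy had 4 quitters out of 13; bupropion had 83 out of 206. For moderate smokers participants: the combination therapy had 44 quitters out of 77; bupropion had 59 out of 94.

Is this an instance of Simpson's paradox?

Yes

Light smokers: the combination therapy 197/336 = 58.6%, bupropion 5/7 = 71.4% → bupropion
Heavy smokers: the combination therapy 4/13 = 30.8%, bupropion 83/206 = 40.3% → bupropion
Moderate smokers: the combination therapy 44/77 = 57.1%, bupropion 59/94 = 62.8% → bupropion
Overall: the combination therapy 245/426 = 57.5%, bupropion 147/307 = 47.9% → the combination therapy
Bupropion wins each dependence group but the combination therapy wins overall — the comparison reverses. Bupropion's participants skew toward heavy smokers, which has a lower base rate.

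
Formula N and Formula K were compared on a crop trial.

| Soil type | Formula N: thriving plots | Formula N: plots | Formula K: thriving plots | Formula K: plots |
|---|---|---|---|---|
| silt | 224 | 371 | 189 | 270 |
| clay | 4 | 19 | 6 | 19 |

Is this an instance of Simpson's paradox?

Silt: Formula N 224/371 = 60.4%, Formula K 189/270 = 70.0% → Formula K
Clay: Formula N 4/19 = 21.1%, Formula K 6/19 = 31.6% → Formula K
Overall: Formula N 228/390 = 58.5%, Formula K 195/289 = 67.5% → Formula K
Formula K wins overall and in every soil group — no reversal.

No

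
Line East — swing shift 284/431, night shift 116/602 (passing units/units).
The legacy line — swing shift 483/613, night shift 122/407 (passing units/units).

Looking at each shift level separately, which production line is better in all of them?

the legacy line

Swing shift: Line East 284/431 = 65.9%, the legacy line 483/613 = 78.8% → the legacy line
Night shift: Line East 116/602 = 19.3%, the legacy line 122/407 = 30.0% → the legacy line
The legacy line has the higher rate in both groups.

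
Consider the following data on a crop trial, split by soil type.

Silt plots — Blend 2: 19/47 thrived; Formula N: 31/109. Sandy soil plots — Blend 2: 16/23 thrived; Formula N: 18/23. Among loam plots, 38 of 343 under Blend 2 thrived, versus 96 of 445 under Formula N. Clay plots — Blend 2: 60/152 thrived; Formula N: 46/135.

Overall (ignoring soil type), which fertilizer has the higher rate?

Formula N

Silt: Blend 2 19/47 = 40.4%, Formula N 31/109 = 28.4% → Blend 2
Sandy soil: Blend 2 16/23 = 69.6%, Formula N 18/23 = 78.3% → Formula N
Loam: Blend 2 38/343 = 11.1%, Formula N 96/445 = 21.6% → Formula N
Clay: Blend 2 60/152 = 39.5%, Formula N 46/135 = 34.1% → Blend 2
Overall: Blend 2 133/565 = 23.5%, Formula N 191/712 = 26.8% → Formula N
(Neither sweeps every soil group, but Formula N has the higher pooled rate.)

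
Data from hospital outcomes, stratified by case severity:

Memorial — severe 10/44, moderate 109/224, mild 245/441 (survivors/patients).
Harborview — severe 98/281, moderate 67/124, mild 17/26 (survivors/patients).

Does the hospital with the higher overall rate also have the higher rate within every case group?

No

Severe: Memorial 10/44 = 22.7%, Harborview 98/281 = 34.9% → Harborview
Moderate: Memorial 109/224 = 48.7%, Harborview 67/124 = 54.0% → Harborview
Mild: Memorial 245/441 = 55.6%, Harborview 17/26 = 65.4% → Harborview
Overall: Memorial 364/709 = 51.3%, Harborview 182/431 = 42.2% → Memorial
Harborview wins each case group but Memorial wins overall — the comparison reverses. Harborview's patients skew toward severe, which has a lower base rate.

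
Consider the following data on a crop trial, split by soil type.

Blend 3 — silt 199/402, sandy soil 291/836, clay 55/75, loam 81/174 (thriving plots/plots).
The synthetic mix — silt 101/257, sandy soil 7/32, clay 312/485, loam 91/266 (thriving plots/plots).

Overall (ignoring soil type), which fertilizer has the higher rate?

Silt: Blend 3 199/402 = 49.5%, the synthetic mix 101/257 = 39.3% → Blend 3
Sandy soil: Blend 3 291/836 = 34.8%, the synthetic mix 7/32 = 21.9% → Blend 3
Clay: Blend 3 55/75 = 73.3%, the synthetic mix 312/485 = 64.3% → Blend 3
Loam: Blend 3 81/174 = 46.6%, the synthetic mix 91/266 = 34.2% → Blend 3
Overall: Blend 3 626/1487 = 42.1%, the synthetic mix 511/1040 = 49.1% → the synthetic mix
(Blend 3 wins every soil group but the synthetic mix wins overall — Blend 3's plots skew toward the low-rate sandy soil group.)

the synthetic mix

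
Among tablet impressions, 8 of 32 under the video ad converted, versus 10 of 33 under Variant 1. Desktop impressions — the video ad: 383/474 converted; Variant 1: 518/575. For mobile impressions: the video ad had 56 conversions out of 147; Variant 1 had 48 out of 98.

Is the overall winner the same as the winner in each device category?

Yes

Tablet: the video ad 8/32 = 25.0%, Variant 1 10/33 = 30.3% → Variant 1
Desktop: the video ad 383/474 = 80.8%, Variant 1 518/575 = 90.1% → Variant 1
Mobile: the video ad 56/147 = 38.1%, Variant 1 48/98 = 49.0% → Variant 1
Overall: the video ad 447/653 = 68.5%, Variant 1 576/706 = 81.6% → Variant 1
Variant 1 wins overall and in every device group — no reversal.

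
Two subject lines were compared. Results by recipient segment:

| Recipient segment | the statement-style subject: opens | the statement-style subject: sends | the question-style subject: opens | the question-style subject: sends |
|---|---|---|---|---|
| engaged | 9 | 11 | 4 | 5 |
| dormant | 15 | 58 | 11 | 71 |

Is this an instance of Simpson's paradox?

No

Engaged: the statement-style subject 9/11 = 81.8%, the question-style subject 4/5 = 80.0% → the statement-style subject
Dormant: the statement-style subject 15/58 = 25.9%, the question-style subject 11/71 = 15.5% → the statement-style subject
Overall: the statement-style subject 24/69 = 34.8%, the question-style subject 15/76 = 19.7% → the statement-style subject
The statement-style subject wins overall and in every recipient group — no reversal.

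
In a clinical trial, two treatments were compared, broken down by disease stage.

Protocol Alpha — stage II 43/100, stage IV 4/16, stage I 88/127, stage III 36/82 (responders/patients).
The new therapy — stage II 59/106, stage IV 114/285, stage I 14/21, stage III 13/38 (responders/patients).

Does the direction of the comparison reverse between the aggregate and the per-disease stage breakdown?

No

Stage II: Protocol Alpha 43/100 = 43.0%, the new therapy 59/106 = 55.7% → the new therapy
Stage IV: Protocol Alpha 4/16 = 25.0%, the new therapy 114/285 = 40.0% → the new therapy
Stage I: Protocol Alpha 88/127 = 69.3%, the new therapy 14/21 = 66.7% → Protocol Alpha
Stage III: Protocol Alpha 36/82 = 43.9%, the new therapy 13/38 = 34.2% → Protocol Alpha
Overall: Protocol Alpha 171/325 = 52.6%, the new therapy 200/450 = 44.4% → Protocol Alpha
Neither sweeps: Protocol Alpha wins 2 of 4 groups, the new therapy wins 2. Protocol Alpha wins overall but not every group — no Simpson reversal.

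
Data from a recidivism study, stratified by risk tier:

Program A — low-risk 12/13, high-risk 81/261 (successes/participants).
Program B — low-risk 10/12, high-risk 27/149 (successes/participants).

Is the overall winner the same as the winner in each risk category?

Low-risk: Program A 12/13 = 92.3%, Program B 10/12 = 83.3% → Program A
High-risk: Program A 81/261 = 31.0%, Program B 27/149 = 18.1% → Program A
Overall: Program A 93/274 = 33.9%, Program B 37/161 = 23.0% → Program A
Program A wins overall and in every risk group — no reversal.

Yes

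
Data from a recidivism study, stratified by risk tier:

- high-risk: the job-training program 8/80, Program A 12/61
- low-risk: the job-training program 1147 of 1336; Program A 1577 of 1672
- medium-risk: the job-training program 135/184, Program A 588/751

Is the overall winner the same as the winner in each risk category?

Yes

High-risk: the job-training program 8/80 = 10.0%, Program A 12/61 = 19.7% → Program A
Low-risk: the job-training program 1147/1336 = 85.9%, Program A 1577/1672 = 94.3% → Program A
Medium-risk: the job-training program 135/184 = 73.4%, Program A 588/751 = 78.3% → Program A
Overall: the job-training program 1290/1600 = 80.6%, Program A 2177/2484 = 87.6% → Program A
Program A wins overall and in every risk group — no reversal.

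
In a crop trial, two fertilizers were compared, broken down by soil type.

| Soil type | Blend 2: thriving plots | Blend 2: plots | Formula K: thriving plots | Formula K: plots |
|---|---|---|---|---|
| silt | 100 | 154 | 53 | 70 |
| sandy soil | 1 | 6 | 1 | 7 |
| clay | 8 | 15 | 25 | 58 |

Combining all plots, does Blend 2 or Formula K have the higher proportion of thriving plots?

Silt: Blend 2 100/154 = 64.9%, Formula K 53/70 = 75.7% → Formula K
Sandy soil: Blend 2 1/6 = 16.7%, Formula K 1/7 = 14.3% → Blend 2
Clay: Blend 2 8/15 = 53.3%, Formula K 25/58 = 43.1% → Blend 2
Overall: Blend 2 109/175 = 62.3%, Formula K 79/135 = 58.5% → Blend 2
(Neither sweeps every soil group, but Blend 2 has the higher pooled rate.)

Blend 2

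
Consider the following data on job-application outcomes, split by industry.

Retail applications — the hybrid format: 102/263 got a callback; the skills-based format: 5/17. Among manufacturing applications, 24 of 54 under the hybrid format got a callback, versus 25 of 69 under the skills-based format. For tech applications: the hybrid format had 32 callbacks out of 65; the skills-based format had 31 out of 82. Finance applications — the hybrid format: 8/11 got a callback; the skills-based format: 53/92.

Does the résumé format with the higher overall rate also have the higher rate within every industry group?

Retail: the hybrid format 102/263 = 38.8%, the skills-based format 5/17 = 29.4% → the hybrid format
Manufacturing: the hybrid format 24/54 = 44.4%, the skills-based format 25/69 = 36.2% → the hybrid format
Tech: the hybrid format 32/65 = 49.2%, the skills-based format 31/82 = 37.8% → the hybrid format
Finance: the hybrid format 8/11 = 72.7%, the skills-based format 53/92 = 57.6% → the hybrid format
Overall: the hybrid format 166/393 = 42.2%, the skills-based format 114/260 = 43.8% → the skills-based format
The hybrid format wins each industry group but the skills-based format wins overall — the comparison reverses. The hybrid format's applications skew toward retail, which has a lower base rate.

No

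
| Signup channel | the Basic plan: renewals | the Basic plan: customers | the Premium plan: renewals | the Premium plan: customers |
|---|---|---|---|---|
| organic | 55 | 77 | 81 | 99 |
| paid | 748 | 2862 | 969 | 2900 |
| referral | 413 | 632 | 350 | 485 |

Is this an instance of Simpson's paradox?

No

Organic: the Basic plan 55/77 = 71.4%, the Premium plan 81/99 = 81.8% → the Premium plan
Paid: the Basic plan 748/2862 = 26.1%, the Premium plan 969/2900 = 33.4% → the Premium plan
Referral: the Basic plan 413/632 = 65.3%, the Premium plan 350/485 = 72.2% → the Premium plan
Overall: the Basic plan 1216/3571 = 34.1%, the Premium plan 1400/3484 = 40.2% → the Premium plan
The Premium plan wins overall and in every signup group — no reversal.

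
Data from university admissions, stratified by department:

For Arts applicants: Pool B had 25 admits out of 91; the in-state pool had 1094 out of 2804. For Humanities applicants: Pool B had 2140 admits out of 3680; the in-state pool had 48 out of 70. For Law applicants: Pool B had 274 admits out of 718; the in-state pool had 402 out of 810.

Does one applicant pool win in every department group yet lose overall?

Yes

Arts: Pool B 25/91 = 27.5%, the in-state pool 1094/2804 = 39.0% → the in-state pool
Humanities: Pool B 2140/3680 = 58.2%, the in-state pool 48/70 = 68.6% → the in-state pool
Law: Pool B 274/718 = 38.2%, the in-state pool 402/810 = 49.6% → the in-state pool
Overall: Pool B 2439/4489 = 54.3%, the in-state pool 1544/3684 = 41.9% → Pool B
The in-state pool wins each department group but Pool B wins overall — the comparison reverses. The in-state pool's applicants skew toward Arts, which has a lower base rate.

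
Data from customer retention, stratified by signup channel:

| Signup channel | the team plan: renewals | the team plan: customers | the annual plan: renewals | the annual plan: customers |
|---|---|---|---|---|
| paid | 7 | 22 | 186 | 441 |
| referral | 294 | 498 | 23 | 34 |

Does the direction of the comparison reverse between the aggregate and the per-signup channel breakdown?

Yes

Paid: the team plan 7/22 = 31.8%, the annual plan 186/441 = 42.2% → the annual plan
Referral: the team plan 294/498 = 59.0%, the annual plan 23/34 = 67.6% → the annual plan
Overall: the team plan 301/520 = 57.9%, the annual plan 209/475 = 44.0% → the team plan
The annual plan wins each signup group but the team plan wins overall — the comparison reverses. The annual plan's customers skew toward paid, which has a lower base rate.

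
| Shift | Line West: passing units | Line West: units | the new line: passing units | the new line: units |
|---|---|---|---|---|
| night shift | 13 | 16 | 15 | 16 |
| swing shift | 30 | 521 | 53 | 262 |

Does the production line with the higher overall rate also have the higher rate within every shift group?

Night shift: Line West 13/16 = 81.2%, the new line 15/16 = 93.8% → the new line
Swing shift: Line West 30/521 = 5.8%, the new line 53/262 = 20.2% → the new line
Overall: Line West 43/537 = 8.0%, the new line 68/278 = 24.5% → the new line
The new line wins overall and in every shift group — no reversal.

Yes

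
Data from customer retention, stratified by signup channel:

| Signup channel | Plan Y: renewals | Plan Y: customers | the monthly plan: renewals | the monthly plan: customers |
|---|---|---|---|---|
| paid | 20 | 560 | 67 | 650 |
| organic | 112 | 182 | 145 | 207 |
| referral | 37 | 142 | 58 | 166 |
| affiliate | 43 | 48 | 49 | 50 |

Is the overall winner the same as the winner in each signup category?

Paid: Plan Y 20/560 = 3.6%, the monthly plan 67/650 = 10.3% → the monthly plan
Organic: Plan Y 112/182 = 61.5%, the monthly plan 145/207 = 70.0% → the monthly plan
Referral: Plan Y 37/142 = 26.1%, the monthly plan 58/166 = 34.9% → the monthly plan
Affiliate: Plan Y 43/48 = 89.6%, the monthly plan 49/50 = 98.0% → the monthly plan
Overall: Plan Y 212/932 = 22.7%, the monthly plan 319/1073 = 29.7% → the monthly plan
The monthly plan wins overall and in every signup group — no reversal.

Yes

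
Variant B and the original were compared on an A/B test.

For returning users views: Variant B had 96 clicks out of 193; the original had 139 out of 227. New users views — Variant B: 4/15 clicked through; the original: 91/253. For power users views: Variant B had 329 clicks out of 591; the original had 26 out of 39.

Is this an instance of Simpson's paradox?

Yes

Returning users: Variant B 96/193 = 49.7%, the original 139/227 = 61.2% → the original
New users: Variant B 4/15 = 26.7%, the original 91/253 = 36.0% → the original
Power users: Variant B 329/591 = 55.7%, the original 26/39 = 66.7% → the original
Overall: Variant B 429/799 = 53.7%, the original 256/519 = 49.3% → Variant B
The original wins each user group but Variant B wins overall — the comparison reverses. The original's views skew toward new users, which has a lower base rate.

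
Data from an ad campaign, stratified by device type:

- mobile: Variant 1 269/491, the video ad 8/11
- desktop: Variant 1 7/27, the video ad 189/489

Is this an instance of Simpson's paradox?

Yes

Mobile: Variant 1 269/491 = 54.8%, the video ad 8/11 = 72.7% → the video ad
Desktop: Variant 1 7/27 = 25.9%, the video ad 189/489 = 38.7% → the video ad
Overall: Variant 1 276/518 = 53.3%, the video ad 197/500 = 39.4% → Variant 1
The video ad wins each device group but Variant 1 wins overall — the comparison reverses. The video ad's impressions skew toward desktop, which has a lower base rate.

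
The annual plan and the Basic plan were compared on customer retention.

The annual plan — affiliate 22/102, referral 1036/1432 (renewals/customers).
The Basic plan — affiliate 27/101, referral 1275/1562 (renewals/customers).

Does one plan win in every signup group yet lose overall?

Affiliate: the annual plan 22/102 = 21.6%, the Basic plan 27/101 = 26.7% → the Basic plan
Referral: the annual plan 1036/1432 = 72.3%, the Basic plan 1275/1562 = 81.6% → the Basic plan
Overall: the annual plan 1058/1534 = 69.0%, the Basic plan 1302/1663 = 78.3% → the Basic plan
The Basic plan wins overall and in every signup group — no reversal.

No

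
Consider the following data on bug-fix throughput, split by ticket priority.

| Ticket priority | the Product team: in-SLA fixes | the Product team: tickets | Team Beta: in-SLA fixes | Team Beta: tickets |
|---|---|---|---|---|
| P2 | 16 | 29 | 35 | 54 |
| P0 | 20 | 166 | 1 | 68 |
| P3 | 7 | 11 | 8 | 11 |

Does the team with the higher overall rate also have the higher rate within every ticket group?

P2: the Product team 16/29 = 55.2%, Team Beta 35/54 = 64.8% → Team Beta
P0: the Product team 20/166 = 12.0%, Team Beta 1/68 = 1.5% → the Product team
P3: the Product team 7/11 = 63.6%, Team Beta 8/11 = 72.7% → Team Beta
Overall: the Product team 43/206 = 20.9%, Team Beta 44/133 = 33.1% → Team Beta
Neither sweeps: the Product team wins 1 of 3 groups, Team Beta wins 2. Team Beta wins overall but not every group — no Simpson reversal.

No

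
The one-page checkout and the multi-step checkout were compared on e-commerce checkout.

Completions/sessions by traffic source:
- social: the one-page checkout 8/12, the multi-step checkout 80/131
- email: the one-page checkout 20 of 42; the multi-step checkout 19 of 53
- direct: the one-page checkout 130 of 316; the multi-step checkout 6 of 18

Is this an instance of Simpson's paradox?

Yes

Social: the one-page checkout 8/12 = 66.7%, the multi-step checkout 80/131 = 61.1% → the one-page checkout
Email: the one-page checkout 20/42 = 47.6%, the multi-step checkout 19/53 = 35.8% → the one-page checkout
Direct: the one-page checkout 130/316 = 41.1%, the multi-step checkout 6/18 = 33.3% → the one-page checkout
Overall: the one-page checkout 158/370 = 42.7%, the multi-step checkout 105/202 = 52.0% → the multi-step checkout
The one-page checkout wins each traffic group but the multi-step checkout wins overall — the comparison reverses. The one-page checkout's sessions skew toward direct, which has a lower base rate.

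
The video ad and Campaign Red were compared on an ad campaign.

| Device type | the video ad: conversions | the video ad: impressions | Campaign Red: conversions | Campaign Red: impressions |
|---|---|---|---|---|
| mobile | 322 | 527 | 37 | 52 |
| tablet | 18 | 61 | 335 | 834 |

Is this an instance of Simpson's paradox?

Mobile: the video ad 322/527 = 61.1%, Campaign Red 37/52 = 71.2% → Campaign Red
Tablet: the video ad 18/61 = 29.5%, Campaign Red 335/834 = 40.2% → Campaign Red
Overall: the video ad 340/588 = 57.8%, Campaign Red 372/886 = 42.0% → the video ad
Campaign Red wins each device group but the video ad wins overall — the comparison reverses. Campaign Red's impressions skew toward tablet, which has a lower base rate.

Yes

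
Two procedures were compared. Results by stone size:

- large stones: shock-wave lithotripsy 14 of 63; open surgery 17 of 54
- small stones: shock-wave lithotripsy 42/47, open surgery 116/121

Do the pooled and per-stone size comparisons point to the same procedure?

Yes

Large stones: shock-wave lithotripsy 14/63 = 22.2%, open surgery 17/54 = 31.5% → open surgery
Small stones: shock-wave lithotripsy 42/47 = 89.4%, open surgery 116/121 = 95.9% → open surgery
Overall: shock-wave lithotripsy 56/110 = 50.9%, open surgery 133/175 = 76.0% → open surgery
Open surgery wins overall and in every stone group — no reversal.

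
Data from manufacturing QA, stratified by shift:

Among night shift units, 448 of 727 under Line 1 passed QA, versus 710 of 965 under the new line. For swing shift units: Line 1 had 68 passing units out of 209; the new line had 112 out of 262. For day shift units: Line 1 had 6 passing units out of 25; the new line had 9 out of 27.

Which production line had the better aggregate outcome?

Night shift: Line 1 448/727 = 61.6%, the new line 710/965 = 73.6% → the new line
Swing shift: Line 1 68/209 = 32.5%, the new line 112/262 = 42.7% → the new line
Day shift: Line 1 6/25 = 24.0%, the new line 9/27 = 33.3% → the new line
Overall: Line 1 522/961 = 54.3%, the new line 831/1254 = 66.3% → the new line

the new line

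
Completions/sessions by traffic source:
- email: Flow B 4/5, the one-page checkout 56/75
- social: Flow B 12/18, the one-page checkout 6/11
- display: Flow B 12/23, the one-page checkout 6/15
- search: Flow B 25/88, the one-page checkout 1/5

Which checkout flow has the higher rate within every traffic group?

Email: Flow B 4/5 = 80.0%, the one-page checkout 56/75 = 74.7% → Flow B
Social: Flow B 12/18 = 66.7%, the one-page checkout 6/11 = 54.5% → Flow B
Display: Flow B 12/23 = 52.2%, the one-page checkout 6/15 = 40.0% → Flow B
Search: Flow B 25/88 = 28.4%, the one-page checkout 1/5 = 20.0% → Flow B
Flow B has the higher rate in all 4 groups.

Flow B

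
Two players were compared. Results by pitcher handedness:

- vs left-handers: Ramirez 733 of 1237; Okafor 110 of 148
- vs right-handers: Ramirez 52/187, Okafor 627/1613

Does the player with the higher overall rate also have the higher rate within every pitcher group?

Vs left-handers: Ramirez 733/1237 = 59.3%, Okafor 110/148 = 74.3% → Okafor
Vs right-handers: Ramirez 52/187 = 27.8%, Okafor 627/1613 = 38.9% → Okafor
Overall: Ramirez 785/1424 = 55.1%, Okafor 737/1761 = 41.9% → Ramirez
Okafor wins each pitcher group but Ramirez wins overall — the comparison reverses. Okafor's at-bats skew toward vs right-handers, which has a lower base rate.

No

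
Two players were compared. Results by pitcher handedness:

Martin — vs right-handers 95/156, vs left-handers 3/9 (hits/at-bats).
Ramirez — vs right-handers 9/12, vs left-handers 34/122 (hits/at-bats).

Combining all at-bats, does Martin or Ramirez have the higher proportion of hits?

Martin

Vs right-handers: Martin 95/156 = 60.9%, Ramirez 9/12 = 75.0% → Ramirez
Vs left-handers: Martin 3/9 = 33.3%, Ramirez 34/122 = 27.9% → Martin
Overall: Martin 98/165 = 59.4%, Ramirez 43/134 = 32.1% → Martin
(Neither sweeps every pitcher group, but Martin has the higher pooled rate.)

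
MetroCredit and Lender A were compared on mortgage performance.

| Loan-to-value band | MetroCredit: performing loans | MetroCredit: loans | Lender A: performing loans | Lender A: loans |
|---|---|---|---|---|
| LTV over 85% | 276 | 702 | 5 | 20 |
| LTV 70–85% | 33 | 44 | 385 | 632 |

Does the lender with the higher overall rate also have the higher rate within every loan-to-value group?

LTV over 85%: MetroCredit 276/702 = 39.3%, Lender A 5/20 = 25.0% → MetroCredit
LTV 70–85%: MetroCredit 33/44 = 75.0%, Lender A 385/632 = 60.9% → MetroCredit
Overall: MetroCredit 309/746 = 41.4%, Lender A 390/652 = 59.8% → Lender A
MetroCredit wins each loan-to-value group but Lender A wins overall — the comparison reverses. MetroCredit's loans skew toward LTV over 85%, which has a lower base rate.

No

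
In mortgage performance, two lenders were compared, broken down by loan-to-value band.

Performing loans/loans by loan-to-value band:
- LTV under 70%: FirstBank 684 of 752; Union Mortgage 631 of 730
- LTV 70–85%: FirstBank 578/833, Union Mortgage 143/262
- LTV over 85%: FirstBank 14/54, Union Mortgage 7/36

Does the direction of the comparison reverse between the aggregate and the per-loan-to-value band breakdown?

No

LTV under 70%: FirstBank 684/752 = 91.0%, Union Mortgage 631/730 = 86.4% → FirstBank
LTV 70–85%: FirstBank 578/833 = 69.4%, Union Mortgage 143/262 = 54.6% → FirstBank
LTV over 85%: FirstBank 14/54 = 25.9%, Union Mortgage 7/36 = 19.4% → FirstBank
Overall: FirstBank 1276/1639 = 77.9%, Union Mortgage 781/1028 = 76.0% → FirstBank
FirstBank wins overall and in every loan-to-value group — no reversal.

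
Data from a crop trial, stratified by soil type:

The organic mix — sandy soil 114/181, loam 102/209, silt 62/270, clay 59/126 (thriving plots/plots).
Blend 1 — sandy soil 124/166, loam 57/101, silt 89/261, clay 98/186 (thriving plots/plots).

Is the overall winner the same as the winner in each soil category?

Yes

Sandy soil: the organic mix 114/181 = 63.0%, Blend 1 124/166 = 74.7% → Blend 1
Loam: the organic mix 102/209 = 48.8%, Blend 1 57/101 = 56.4% → Blend 1
Silt: the organic mix 62/270 = 23.0%, Blend 1 89/261 = 34.1% → Blend 1
Clay: the organic mix 59/126 = 46.8%, Blend 1 98/186 = 52.7% → Blend 1
Overall: the organic mix 337/786 = 42.9%, Blend 1 368/714 = 51.5% → Blend 1
Blend 1 wins overall and in every soil group — no reversal.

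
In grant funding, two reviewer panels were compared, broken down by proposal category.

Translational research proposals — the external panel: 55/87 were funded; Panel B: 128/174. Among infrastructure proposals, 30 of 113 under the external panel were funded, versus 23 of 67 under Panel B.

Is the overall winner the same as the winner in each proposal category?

Yes

Translational research: the external panel 55/87 = 63.2%, Panel B 128/174 = 73.6% → Panel B
Infrastructure: the external panel 30/113 = 26.5%, Panel B 23/67 = 34.3% → Panel B
Overall: the external panel 85/200 = 42.5%, Panel B 151/241 = 62.7% → Panel B
Panel B wins overall and in every proposal group — no reversal.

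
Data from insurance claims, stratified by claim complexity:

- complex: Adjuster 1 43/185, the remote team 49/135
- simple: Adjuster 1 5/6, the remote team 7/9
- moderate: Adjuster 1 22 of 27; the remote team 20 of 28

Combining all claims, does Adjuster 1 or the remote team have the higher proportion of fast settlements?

Complex: Adjuster 1 43/185 = 23.2%, the remote team 49/135 = 36.3% → the remote team
Simple: Adjuster 1 5/6 = 83.3%, the remote team 7/9 = 77.8% → Adjuster 1
Moderate: Adjuster 1 22/27 = 81.5%, the remote team 20/28 = 71.4% → Adjuster 1
Overall: Adjuster 1 70/218 = 32.1%, the remote team 76/172 = 44.2% → the remote team
(Neither sweeps every claim group, but the remote team has the higher pooled rate.)

the remote team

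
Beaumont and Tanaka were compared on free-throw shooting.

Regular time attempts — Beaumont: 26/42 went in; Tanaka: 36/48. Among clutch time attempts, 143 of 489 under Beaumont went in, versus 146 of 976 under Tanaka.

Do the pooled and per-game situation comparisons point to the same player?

No

Regular time: Beaumont 26/42 = 61.9%, Tanaka 36/48 = 75.0% → Tanaka
Clutch time: Beaumont 143/489 = 29.2%, Tanaka 146/976 = 15.0% → Beaumont
Overall: Beaumont 169/531 = 31.8%, Tanaka 182/1024 = 17.8% → Beaumont
Neither sweeps: Beaumont wins 1 of 2 groups, Tanaka wins 1. Beaumont wins overall but not every group — no Simpson reversal.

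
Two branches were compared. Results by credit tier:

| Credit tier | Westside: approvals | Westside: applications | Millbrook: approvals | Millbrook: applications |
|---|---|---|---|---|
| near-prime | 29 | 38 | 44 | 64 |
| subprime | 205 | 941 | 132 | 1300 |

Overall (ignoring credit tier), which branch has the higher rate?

Westside

Near-prime: Westside 29/38 = 76.3%, Millbrook 44/64 = 68.8% → Westside
Subprime: Westside 205/941 = 21.8%, Millbrook 132/1300 = 10.2% → Westside
Overall: Westside 234/979 = 23.9%, Millbrook 176/1364 = 12.9% → Westside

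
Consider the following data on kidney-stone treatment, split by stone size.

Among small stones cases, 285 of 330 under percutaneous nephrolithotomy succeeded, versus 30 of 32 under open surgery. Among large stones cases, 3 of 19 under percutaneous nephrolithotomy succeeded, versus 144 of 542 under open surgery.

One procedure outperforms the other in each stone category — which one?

open surgery

Small stones: percutaneous nephrolithotomy 285/330 = 86.4%, open surgery 30/32 = 93.8% → open surgery
Large stones: percutaneous nephrolithotomy 3/19 = 15.8%, open surgery 144/542 = 26.6% → open surgery
Open surgery has the higher rate in both groups.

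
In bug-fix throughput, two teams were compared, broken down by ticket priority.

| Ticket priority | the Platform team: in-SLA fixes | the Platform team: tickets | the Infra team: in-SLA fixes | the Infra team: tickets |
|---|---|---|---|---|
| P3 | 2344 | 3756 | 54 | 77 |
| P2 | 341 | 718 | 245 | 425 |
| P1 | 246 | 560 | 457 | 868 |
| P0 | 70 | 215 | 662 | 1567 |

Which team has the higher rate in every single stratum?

the Infra team

P3: the Platform team 2344/3756 = 62.4%, the Infra team 54/77 = 70.1% → the Infra team
P2: the Platform team 341/718 = 47.5%, the Infra team 245/425 = 57.6% → the Infra team
P1: the Platform team 246/560 = 43.9%, the Infra team 457/868 = 52.6% → the Infra team
P0: the Platform team 70/215 = 32.6%, the Infra team 662/1567 = 42.2% → the Infra team
The Infra team has the higher rate in all 4 groups.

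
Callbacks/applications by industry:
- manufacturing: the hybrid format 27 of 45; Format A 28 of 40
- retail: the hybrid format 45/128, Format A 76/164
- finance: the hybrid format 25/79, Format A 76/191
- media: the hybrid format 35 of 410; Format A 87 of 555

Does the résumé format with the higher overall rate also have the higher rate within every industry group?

Yes

Manufacturing: the hybrid format 27/45 = 60.0%, Format A 28/40 = 70.0% → Format A
Retail: the hybrid format 45/128 = 35.2%, Format A 76/164 = 46.3% → Format A
Finance: the hybrid format 25/79 = 31.6%, Format A 76/191 = 39.8% → Format A
Media: the hybrid format 35/410 = 8.5%, Format A 87/555 = 15.7% → Format A
Overall: the hybrid format 132/662 = 19.9%, Format A 267/950 = 28.1% → Format A
Format A wins overall and in every industry group — no reversal.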